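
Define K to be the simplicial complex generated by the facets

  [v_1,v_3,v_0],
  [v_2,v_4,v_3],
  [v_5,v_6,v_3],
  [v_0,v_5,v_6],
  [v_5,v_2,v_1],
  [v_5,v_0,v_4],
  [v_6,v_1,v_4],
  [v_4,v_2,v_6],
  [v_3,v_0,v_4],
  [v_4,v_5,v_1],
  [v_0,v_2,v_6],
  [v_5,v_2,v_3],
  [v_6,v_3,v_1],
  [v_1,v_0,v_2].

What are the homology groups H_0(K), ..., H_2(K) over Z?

H_0 ≅ Z,  H_1 ≅ Z^2,  H_2 ≅ Z.

Fix the vertex order v_0 < v_1 < v_2 < v_3 < v_4 < v_5 < v_6 and write every simplex with vertices in increasing order. Then dim K = 2 and the simplices of K are:

  0-simplices (7): [v_0], [v_1], [v_2], [v_3], [v_4], [v_5], [v_6]
  1-simplices (21): (21 of them)
  2-simplices (14): (14 of them)

giving chain groups C_0 ≅ Z^7, C_1 ≅ Z^21, C_2 ≅ Z^14.

Boundary ∂_1: C_1 → C_0 maps an edge to its endpoints' difference, ∂[p,q] = q − p. For instance
  ∂[v_3,v_5] = [v_5] − [v_3].
The resulting 7×21 matrix has rank 6, and its Smith normal form has invariant factors (1,1,1,1,1,1).

∂_2: C_2 → C_1 sends each 2-simplex [p,q,r] to [q,r] − [p,r] + [p,q]. For instance
  ∂[v_0,v_3,v_4] = [v_3,v_4] − [v_0,v_4] + [v_0,v_3],
  ∂[v_2,v_3,v_5] = [v_3,v_5] − [v_2,v_5] + [v_2,v_3].
This gives a 21×14 integer matrix of rank 13; reducing to Smith normal form yields diagonal entries (1,1,1,1,1,1,1,1,1,1,1,1,1).

Computing H_k = (kernel of ∂_k) / (image of ∂_{k+1}):

  H_0: rank C_0 − rank ∂_1 = 7 − 6 = 1, and the invariant factors of ∂_1 are all 1, so H_0 = Z.
  H_1: rank ker ∂_1 − rank ∂_2 = (21 − 6) − 13 = 2, and the invariant factors of ∂_2 are all 1, so H_1 = Z^2.
  H_2: rank ker ∂_2 − rank ∂_3 = (14 − 13) − 0 = 1, and there is no ∂_3, so H_2 = Z.

(K is a triangulation of the torus T^2.)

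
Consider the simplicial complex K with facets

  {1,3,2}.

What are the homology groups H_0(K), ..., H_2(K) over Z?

Take the total order 1 < 2 < 3 on the vertex set. Then K (dimension 2) consists of the simplices:

  0-simplices (3): [1], [2], [3]
  1-simplices (3): [1,2], [1,3], [2,3]
  2-simplices (1): [1,2,3]

so the chain groups are C_0 ≅ Z^3, C_1 ≅ Z^3, C_2 ≅ Z^1.

Boundary ∂_1: C_1 → C_0 maps an edge to its endpoints' difference, ∂[p,q] = q − p. For instance
  ∂[1,2] = [2] − [1].
The 3×3 boundary matrix has rank 2 and Smith normal form diag(1,1).

The boundary map ∂_2: C_2 → C_1 acts by ∂[p,q,r] = [q,r] − [p,r] + [p,q]. For instance
  ∂[1,2,3] = [2,3] − [1,3] + [1,2].
The 3×1 boundary matrix has rank 1 and Smith normal form diag(1).

From H_k ≅ ker(∂_k) / im(∂_{k+1}) we obtain:

  H_0: rank C_0 − rank ∂_1 = 3 − 2 = 1, and the invariant factors of ∂_1 are all 1, so H_0 ≅ Z.
  H_1: rank ker ∂_1 − rank ∂_2 = (3 − 2) − 1 = 0, and the invariant factors of ∂_2 are all 1, so H_1 ≅ 0.
  H_2: rank ker ∂_2 − rank ∂_3 = (1 − 1) − 0 = 0, and there is no ∂_3, so H_2 ≅ 0.

As a check, the Euler characteristic is 3 − 3 + 1 = 1, which agrees with 1 − 0 + 0 = 1.
(K is a triangulation of the 2-simplex.)

H_0 = Z,  H_1 = 0,  H_2 = 0.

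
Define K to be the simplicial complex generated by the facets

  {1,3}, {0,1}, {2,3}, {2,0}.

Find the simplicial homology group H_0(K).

H_0 = Z.

K has 4 vertices, 4 edges.
rank ∂_0 = 0, rank ∂_1 = 3 ⇒ b_0 = 4 − 0 − 3 = 1; all invariant factors of ∂_1 are 1 so no torsion. So H_0 = Z.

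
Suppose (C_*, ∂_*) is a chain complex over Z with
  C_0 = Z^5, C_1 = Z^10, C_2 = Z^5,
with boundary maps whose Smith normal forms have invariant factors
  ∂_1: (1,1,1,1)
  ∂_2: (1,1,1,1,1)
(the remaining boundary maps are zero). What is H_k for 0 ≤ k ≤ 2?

H_0: b_0 = 5 − 0 − 4 = 1; torsion from ∂_1 factors > 1: none. So H_0 = Z.
H_1: b_1 = 10 − 4 − 5 = 1; torsion from ∂_2 factors > 1: none. So H_1 = Z.
H_2: b_2 = 5 − 5 − 0 = 0; torsion from ∂_3 factors > 1: none. So H_2 = 0.

H_0 = Z,  H_1 = Z,  H_2 = 0.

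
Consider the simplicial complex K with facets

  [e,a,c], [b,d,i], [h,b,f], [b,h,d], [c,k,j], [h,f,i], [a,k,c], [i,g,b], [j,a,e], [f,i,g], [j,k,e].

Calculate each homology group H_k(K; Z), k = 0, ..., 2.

H_0 ≅ Z^2,  H_1 ≅ Z^2,  H_2 = 0.

Order the vertices as a < b < c < d < e < f < g < h < i < j < k. Listing each simplex with vertices in this order, K has dimension 2 with simplices:

  0-simplices (11): a, b, c, d, e, f, g, h, i, j, k
  1-simplices (22): ac, ae, aj, ak, bd, bf, bg, bh, bi, ce, cj, ck, dh, di, ej, ek, fg, fh, fi, gi, hi, jk
  2-simplices (11): ace, ack, aej, bdh, bdi, bfh, bgi, cjk, ejk, fgi, fhi

giving chain groups C_0 ≅ Z^11, C_1 ≅ Z^22, C_2 ≅ Z^11.

Boundary ∂_1: C_1 → C_0 sends each edge [p,q] (with p < q) to q − p. For instance
  ∂bh = h − b.
The 11×22 boundary matrix has rank 9 and Smith normal form diag(1,1,1,1,1,1,1,1,1).

The boundary map ∂_2: C_2 → C_1 maps a triangle to the signed sum of its edges. For instance
  ∂bfh = fh − bh + bf,
  ∂fhi = hi − fi + fh.
As a 22×11 matrix over Z this has rank 11, with invariant factors (1,1,1,1,1,1,1,1,1,1,1).

From H_k ≅ ker(∂_k) / im(∂_{k+1}) we obtain:

  H_0: rank C_0 − rank ∂_1 = 11 − 9 = 2, and the invariant factors of ∂_1 are all 1, so H_0 ≅ Z^2.
  H_1: rank ker ∂_1 − rank ∂_2 = (22 − 9) − 11 = 2, and the invariant factors of ∂_2 are all 1, so H_1 ≅ Z^2.
  H_2: rank ker ∂_2 − rank ∂_3 = (11 − 11) − 0 = 0, and there is no ∂_3, so H_2 ≅ 0.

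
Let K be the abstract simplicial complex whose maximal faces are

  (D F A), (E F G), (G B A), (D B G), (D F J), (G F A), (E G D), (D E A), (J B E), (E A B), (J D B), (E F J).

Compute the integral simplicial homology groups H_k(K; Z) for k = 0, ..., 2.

H_0 = Z,  H_1 = Z/2,  H_2 = 0.

K has 7 vertices, 18 edges, 12 triangles.
rank ∂_0 = 0, rank ∂_1 = 6 ⇒ b_0 = 7 − 0 − 6 = 1; all invariant factors of ∂_1 are 1 so no torsion. So H_0 ≅ Z.
rank ∂_1 = 6, rank ∂_2 = 12 ⇒ b_1 = 18 − 6 − 12 = 0; ∂_2 has invariant factor(s) [2] giving torsion. So H_1 ≅ Z/2.
rank ∂_2 = 12, rank ∂_3 = 0 ⇒ b_2 = 12 − 12 − 0 = 0. So H_2 ≅ 0.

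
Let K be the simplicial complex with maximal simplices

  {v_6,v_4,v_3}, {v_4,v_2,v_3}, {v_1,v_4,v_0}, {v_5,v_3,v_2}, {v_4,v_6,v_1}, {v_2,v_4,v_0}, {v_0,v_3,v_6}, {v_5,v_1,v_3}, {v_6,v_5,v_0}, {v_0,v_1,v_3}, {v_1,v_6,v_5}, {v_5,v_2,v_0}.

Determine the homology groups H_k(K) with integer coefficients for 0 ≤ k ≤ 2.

We work with the vertex ordering v_0 < v_1 < v_2 < v_3 < v_4 < v_5 < v_6. The simplices of K, each written with vertices in increasing order, are:

  0-simplices (7): [v_0], [v_1], [v_2], [v_3], [v_4], [v_5], [v_6]
  1-simplices (18): (18 of them)
  2-simplices (12): (12 of them)

so the chain groups are C_0 ≅ Z^7, C_1 ≅ Z^18, C_2 ≅ Z^12.

The boundary map ∂_1: C_1 → C_0 sends each edge [p,q] (with p < q) to q − p. For instance
  ∂[v_0,v_3] = [v_3] − [v_0].
This gives a 7×18 integer matrix of rank 6; reducing to Smith normal form yields diagonal entries (1,1,1,1,1,1).

Boundary ∂_2: C_2 → C_1 sends each 2-simplex [p,q,r] to [q,r] − [p,r] + [p,q]. For instance
  ∂[v_0,v_2,v_4] = [v_2,v_4] − [v_0,v_4] + [v_0,v_2],
  ∂[v_1,v_5,v_6] = [v_5,v_6] − [v_1,v_6] + [v_1,v_5].
The 18×12 boundary matrix has rank 12 and Smith normal form diag(1,1,1,1,1,1,1,1,1,1,1,2).

Now H_k = ker ∂_k / im ∂_{k+1}, so:

  H_0: rank C_0 − rank ∂_1 = 7 − 6 = 1, and the invariant factors of ∂_1 are all 1, so H_0 ≅ Z.
  H_1: rank ker ∂_1 − rank ∂_2 = (18 − 6) − 12 = 0, and ∂_2 has invariant factor 2 > 1, so H_1 ≅ Z/2.
  H_2: rank ker ∂_2 − rank ∂_3 = (12 − 12) − 0 = 0, and there is no ∂_3, so H_2 ≅ 0.

H_0 = Z,  H_1 = Z/2,  H_2 = 0.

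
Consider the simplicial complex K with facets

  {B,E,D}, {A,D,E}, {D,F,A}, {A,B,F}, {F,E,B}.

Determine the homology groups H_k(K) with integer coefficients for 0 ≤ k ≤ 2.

Take the total order A < B < D < E < F on the vertex set. Then K (dimension 2) consists of the simplices:

  0-simplices (5): A, B, D, E, F
  1-simplices (10): AB, AD, AE, AF, BD, BE, BF, DE, DF, EF
  2-simplices (5): ABF, ADE, ADF, BDE, BEF

giving chain groups C_0 ≅ Z^5, C_1 ≅ Z^10, C_2 ≅ Z^5.

Boundary ∂_1: C_1 → C_0 maps an edge to its endpoints' difference, ∂[p,q] = q − p.
This gives a 5×10 integer matrix of rank 4; reducing to Smith normal form yields diagonal entries (1,1,1,1).

Boundary ∂_2: C_2 → C_1 maps a triangle to the signed sum of its edges. For instance
  ∂ABF = BF − AF + AB,
  ∂BEF = EF − BF + BE.
As a 10×5 matrix over Z this has rank 5, with invariant factors (1,1,1,1,1).

From H_k ≅ ker(∂_k) / im(∂_{k+1}) we obtain:

  H_0: rank C_0 − rank ∂_1 = 5 − 4 = 1, and the invariant factors of ∂_1 are all 1, so H_0 = Z.
  H_1: rank ker ∂_1 − rank ∂_2 = (10 − 4) − 5 = 1, and the invariant factors of ∂_2 are all 1, so H_1 = Z.
  H_2: rank ker ∂_2 − rank ∂_3 = (5 − 5) − 0 = 0, and there is no ∂_3, so H_2 = 0.

H_0 = Z,  H_1 = Z,  H_2 = 0.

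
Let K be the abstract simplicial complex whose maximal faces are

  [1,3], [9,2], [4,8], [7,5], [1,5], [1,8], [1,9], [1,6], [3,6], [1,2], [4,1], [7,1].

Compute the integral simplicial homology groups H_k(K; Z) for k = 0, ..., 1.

Take the total order 1 < 2 < 3 < 4 < 5 < 6 < 7 < 8 < 9 on the vertex set. Then K (dimension 1) consists of the simplices:

  0-simplices (9): [1], [2], [3], [4], [5], [6], [7], [8], [9]
  1-simplices (12): [1,2], [1,3], [1,4], [1,5], [1,6], [1,7], [1,8], [1,9], [2,9], [3,6], [4,8], [5,7]

so the chain groups are C_0 ≅ Z^9, C_1 ≅ Z^12.

Boundary ∂_1: C_1 → C_0 maps an edge to its endpoints' difference, ∂[p,q] = q − p. For instance
  ∂[1,8] = [8] − [1].
The 9×12 boundary matrix has rank 8 and Smith normal form diag(1,1,1,1,1,1,1,1).

Computing H_k = (kernel of ∂_k) / (image of ∂_{k+1}):

  H_0: rank C_0 − rank ∂_1 = 9 − 8 = 1, and the invariant factors of ∂_1 are all 1, so H_0 ≅ Z.
  H_1: rank ker ∂_1 − rank ∂_2 = (12 − 8) − 0 = 4, and there is no ∂_2, so H_1 ≅ Z^4.

(K is a triangulation of a wedge of 4 circles.)

H_0 = Z,  H_1 = Z^4.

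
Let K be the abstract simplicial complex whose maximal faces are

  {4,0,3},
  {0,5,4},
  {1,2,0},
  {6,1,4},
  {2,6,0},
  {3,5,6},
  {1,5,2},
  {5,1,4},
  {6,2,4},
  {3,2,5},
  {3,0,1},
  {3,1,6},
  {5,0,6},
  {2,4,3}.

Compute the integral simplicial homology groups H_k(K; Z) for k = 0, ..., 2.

Fix the vertex order 0 < 1 < 2 < 3 < 4 < 5 < 6 and write every simplex with vertices in increasing order. Then dim K = 2 and the simplices of K are:

  0-simplices (7): [0], [1], [2], [3], [4], [5], [6]
  1-simplices (21): [0,1], [0,2], [0,3], [0,4], [0,5], [0,6], [1,2], [1,3], [1,4], [1,5], [1,6], [2,3], [2,4], [2,5], [2,6], [3,4], [3,5], [3,6], [4,5], [4,6], [5,6]
  2-simplices (14): [0,1,2], [0,1,3], [0,2,6], [0,3,4], [0,4,5], [0,5,6], [1,2,5], [1,3,6], [1,4,5], [1,4,6], [2,3,4], [2,3,5], [2,4,6], [3,5,6]

giving chain groups C_0 ≅ Z^7, C_1 ≅ Z^21, C_2 ≅ Z^14.

Boundary ∂_1: C_1 → C_0 sends each edge [p,q] (with p < q) to q − p.
As a 7×21 matrix over Z this has rank 6, with invariant factors (1,1,1,1,1,1).

The boundary map ∂_2: C_2 → C_1 acts by ∂[p,q,r] = [q,r] − [p,r] + [p,q]. For instance
  ∂[2,3,5] = [3,5] − [2,5] + [2,3],
  ∂[2,4,6] = [4,6] − [2,6] + [2,4].
The 21×14 boundary matrix has rank 13 and Smith normal form diag(1,1,1,1,1,1,1,1,1,1,1,1,1).

Computing H_k = (kernel of ∂_k) / (image of ∂_{k+1}):

  H_0: rank C_0 − rank ∂_1 = 7 − 6 = 1, and the invariant factors of ∂_1 are all 1, so H_0 ≅ Z.
  H_1: rank ker ∂_1 − rank ∂_2 = (21 − 6) − 13 = 2, and the invariant factors of ∂_2 are all 1, so H_1 ≅ Z^2.
  H_2: rank ker ∂_2 − rank ∂_3 = (14 − 13) − 0 = 1, and there is no ∂_3, so H_2 ≅ Z.

H_0 ≅ Z,  H_1 ≅ Z^2,  H_2 ≅ Z.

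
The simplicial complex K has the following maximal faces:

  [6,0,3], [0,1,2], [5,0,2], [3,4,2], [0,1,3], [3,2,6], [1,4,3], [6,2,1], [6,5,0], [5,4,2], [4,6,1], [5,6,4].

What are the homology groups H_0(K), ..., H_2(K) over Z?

We work with the vertex ordering 0 < 1 < 2 < 3 < 4 < 5 < 6. The simplices of K, each written with vertices in increasing order, are:

  0-simplices (7): [0], [1], [2], [3], [4], [5], [6]
  1-simplices (18): [0,1], [0,2], [0,3], [0,5], [0,6], [1,2], [1,3], [1,4], [1,6], [2,3], [2,4], [2,5], [2,6], [3,4], [3,6], [4,5], [4,6], [5,6]
  2-simplices (12): [0,1,2], [0,1,3], [0,2,5], [0,3,6], [0,5,6], [1,2,6], [1,3,4], [1,4,6], [2,3,4], [2,3,6], [2,4,5], [4,5,6]

giving chain groups C_0 ≅ Z^7, C_1 ≅ Z^18, C_2 ≅ Z^12.

Boundary ∂_1: C_1 → C_0 maps an edge to its endpoints' difference, ∂[p,q] = q − p. For instance
  ∂[1,3] = [3] − [1].
This gives a 7×18 integer matrix of rank 6; reducing to Smith normal form yields diagonal entries (1,1,1,1,1,1).

Boundary ∂_2: C_2 → C_1 maps a triangle to the signed sum of its edges. For instance
  ∂[2,3,6] = [3,6] − [2,6] + [2,3],
  ∂[0,1,3] = [1,3] − [0,3] + [0,1].
The 18×12 boundary matrix has rank 12 and Smith normal form diag(1,1,1,1,1,1,1,1,1,1,1,2).

Reading off H_k = ker ∂_k / im ∂_{k+1}:

  H_0: rank C_0 − rank ∂_1 = 7 − 6 = 1, and the invariant factors of ∂_1 are all 1, so H_0 = Z.
  H_1: rank ker ∂_1 − rank ∂_2 = (18 − 6) − 12 = 0, and ∂_2 has invariant factor 2 > 1, so H_1 = Z/2.
  H_2: rank ker ∂_2 − rank ∂_3 = (12 − 12) − 0 = 0, and there is no ∂_3, so H_2 = 0.

H_0 ≅ Z,  H_1 ≅ Z/2,  H_2 = 0.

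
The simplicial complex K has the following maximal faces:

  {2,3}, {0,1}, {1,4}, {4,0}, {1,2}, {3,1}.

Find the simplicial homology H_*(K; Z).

H_0 = Z,  H_1 = Z^2.

Fix the vertex order 0 < 1 < 2 < 3 < 4 and write every simplex with vertices in increasing order. Then dim K = 1 and the simplices of K are:

  0-simplices (5): [0], [1], [2], [3], [4]
  1-simplices (6): [0,1], [0,4], [1,2], [1,3], [1,4], [2,3]

so the chain groups are C_0 ≅ Z^5, C_1 ≅ Z^6.

∂_1: C_1 → C_0 is given by ∂[p,q] = [q] − [p]. For instance
  ∂[1,3] = [3] − [1].
The 5×6 boundary matrix has rank 4 and Smith normal form diag(1,1,1,1).

Computing H_k = (kernel of ∂_k) / (image of ∂_{k+1}):

  H_0: rank C_0 − rank ∂_1 = 5 − 4 = 1, and the invariant factors of ∂_1 are all 1, so H_0 = Z.
  H_1: rank ker ∂_1 − rank ∂_2 = (6 − 4) − 0 = 2, and there is no ∂_2, so H_1 = Z^2.

As a check, the Euler characteristic is 5 − 6 = -1, which agrees with 1 − 2 = -1.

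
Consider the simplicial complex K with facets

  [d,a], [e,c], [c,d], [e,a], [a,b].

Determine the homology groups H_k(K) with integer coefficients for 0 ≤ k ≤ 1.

H_0 ≅ Z,  H_1 ≅ Z.

K has 5 vertices, 5 edges.
rank ∂_0 = 0, rank ∂_1 = 4 ⇒ b_0 = 5 − 0 − 4 = 1; all invariant factors of ∂_1 are 1 so no torsion. So H_0 ≅ Z.
rank ∂_1 = 4, rank ∂_2 = 0 ⇒ b_1 = 5 − 4 − 0 = 1. So H_1 ≅ Z.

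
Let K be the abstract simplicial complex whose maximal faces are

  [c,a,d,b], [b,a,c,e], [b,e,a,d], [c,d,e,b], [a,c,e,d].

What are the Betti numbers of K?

b_0 = 1, b_1 = 0, b_2 = 0, b_3 = 1.

Take the total order a < b < c < d < e on the vertex set. Then K (dimension 3) consists of the simplices:

  0-simplices (5): a, b, c, d, e
  1-simplices (10): ab, ac, ad, ae, bc, bd, be, cd, ce, de
  2-simplices (10): abc, abd, abe, acd, ace, ade, bcd, bce, bde, cde
  3-simplices (5): abcd, abce, abde, acde, bcde

Hence C_0 ≅ Z^5, C_1 ≅ Z^10, C_2 ≅ Z^10, C_3 ≅ Z^5.

∂_1: C_1 → C_0 maps an edge to its endpoints' difference, ∂[p,q] = q − p. For instance
  ∂de = e − d.
The resulting 5×10 matrix has rank 4, and its Smith normal form has invariant factors (1,1,1,1).

The boundary map ∂_2: C_2 → C_1 acts by ∂[p,q,r] = [q,r] − [p,r] + [p,q]. For instance
  ∂abd = bd − ad + ab,
  ∂bce = ce − be + bc.
The resulting 10×10 matrix has rank 6, and its Smith normal form has invariant factors (1,1,1,1,1,1).

The boundary map ∂_3: C_3 → C_2 sends each 3-simplex σ to the alternating sum Σ_i (−1)^i (σ with its i-th vertex removed). For instance
  ∂bcde = cde − bde + bce − bcd,
  ∂abde = bde − ade + abe − abd.
As a 10×5 matrix over Z this has rank 4, with invariant factors (1,1,1,1).

Reading off H_k = ker ∂_k / im ∂_{k+1}:

  H_0: rank C_0 − rank ∂_1 = 5 − 4 = 1, and the invariant factors of ∂_1 are all 1, so H_0 ≅ Z.
  H_1: rank ker ∂_1 − rank ∂_2 = (10 − 4) − 6 = 0, and the invariant factors of ∂_2 are all 1, so H_1 ≅ 0.
  H_2: rank ker ∂_2 − rank ∂_3 = (10 − 6) − 4 = 0, and the invariant factors of ∂_3 are all 1, so H_2 ≅ 0.
  H_3: rank ker ∂_3 − rank ∂_4 = (5 − 4) − 0 = 1, and there is no ∂_4, so H_3 ≅ Z.

As a check, the Euler characteristic is 5 − 10 + 10 − 5 = 0, which agrees with 1 − 0 + 0 − 1 = 0.

Hence the Betti numbers are b_0 = 1, b_1 = 0, b_2 = 0, b_3 = 1.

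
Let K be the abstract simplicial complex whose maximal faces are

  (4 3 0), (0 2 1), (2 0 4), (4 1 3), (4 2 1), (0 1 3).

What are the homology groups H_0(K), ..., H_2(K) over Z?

We work with the vertex ordering 0 < 1 < 2 < 3 < 4. The simplices of K, each written with vertices in increasing order, are:

  0-simplices (5): [0], [1], [2], [3], [4]
  1-simplices (9): [0,1], [0,2], [0,3], [0,4], [1,2], [1,3], [1,4], [2,4], [3,4]
  2-simplices (6): [0,1,2], [0,1,3], [0,2,4], [0,3,4], [1,2,4], [1,3,4]

Hence C_0 ≅ Z^5, C_1 ≅ Z^9, C_2 ≅ Z^6.

∂_1: C_1 → C_0 maps an edge to its endpoints' difference, ∂[p,q] = q − p.
This gives a 5×9 integer matrix of rank 4; reducing to Smith normal form yields diagonal entries (1,1,1,1).

The boundary map ∂_2: C_2 → C_1 acts by ∂[p,q,r] = [q,r] − [p,r] + [p,q]. For instance
  ∂[0,2,4] = [2,4] − [0,4] + [0,2],
  ∂[1,3,4] = [3,4] − [1,4] + [1,3].
As a 9×6 matrix over Z this has rank 5, with invariant factors (1,1,1,1,1).

Computing H_k = (kernel of ∂_k) / (image of ∂_{k+1}):

  H_0: rank C_0 − rank ∂_1 = 5 − 4 = 1, and the invariant factors of ∂_1 are all 1, so H_0 ≅ Z.
  H_1: rank ker ∂_1 − rank ∂_2 = (9 − 4) − 5 = 0, and the invariant factors of ∂_2 are all 1, so H_1 ≅ 0.
  H_2: rank ker ∂_2 − rank ∂_3 = (6 − 5) − 0 = 1, and there is no ∂_3, so H_2 ≅ Z.

(K is a triangulation of the 2-sphere S^2.)

H_0 ≅ Z,  H_1 = 0,  H_2 ≅ Z.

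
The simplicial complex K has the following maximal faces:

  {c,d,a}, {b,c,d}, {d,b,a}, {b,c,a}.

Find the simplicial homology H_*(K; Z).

H_0 ≅ Z,  H_1 = 0,  H_2 ≅ Z.

We work with the vertex ordering a < b < c < d. The simplices of K, each written with vertices in increasing order, are:

  0-simplices (4): a, b, c, d
  1-simplices (6): ab, ac, ad, bc, bd, cd
  2-simplices (4): abc, abd, acd, bcd

giving chain groups C_0 ≅ Z^4, C_1 ≅ Z^6, C_2 ≅ Z^4.

Boundary ∂_1: C_1 → C_0 maps an edge to its endpoints' difference, ∂[p,q] = q − p. For instance
  ∂ac = c − a.
As a 4×6 matrix over Z this has rank 3, with invariant factors (1,1,1).

The boundary map ∂_2: C_2 → C_1 acts by ∂[p,q,r] = [q,r] − [p,r] + [p,q]. For instance
  ∂acd = cd − ad + ac,
  ∂abc = bc − ac + ab.
As a 6×4 matrix over Z this has rank 3, with invariant factors (1,1,1).

Now H_k = ker ∂_k / im ∂_{k+1}, so:

  H_0: rank C_0 − rank ∂_1 = 4 − 3 = 1, and the invariant factors of ∂_1 are all 1, so H_0 ≅ Z.
  H_1: rank ker ∂_1 − rank ∂_2 = (6 − 3) − 3 = 0, and the invariant factors of ∂_2 are all 1, so H_1 ≅ 0.
  H_2: rank ker ∂_2 − rank ∂_3 = (4 − 3) − 0 = 1, and there is no ∂_3, so H_2 ≅ Z.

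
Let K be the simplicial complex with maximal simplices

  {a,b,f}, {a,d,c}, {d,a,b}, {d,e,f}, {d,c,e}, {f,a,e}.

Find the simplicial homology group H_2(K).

K has 6 vertices, 12 edges, 6 triangles.
rank ∂_2 = 6, rank ∂_3 = 0 ⇒ b_2 = 6 − 6 − 0 = 0. So H_2 ≅ 0.

H_2 = 0.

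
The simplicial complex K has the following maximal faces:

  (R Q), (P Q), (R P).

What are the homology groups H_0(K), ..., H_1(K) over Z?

We work with the vertex ordering P < Q < R. The simplices of K, each written with vertices in increasing order, are:

  0-simplices (3): P, Q, R
  1-simplices (3): PQ, PR, QR

Hence C_0 ≅ Z^3, C_1 ≅ Z^3.

∂_1: C_1 → C_0 is given by ∂[p,q] = [q] − [p]. For instance
  ∂QR = R − Q.
This gives a 3×3 integer matrix of rank 2; reducing to Smith normal form yields diagonal entries (1,1).

Computing H_k = (kernel of ∂_k) / (image of ∂_{k+1}):

  H_0: rank C_0 − rank ∂_1 = 3 − 2 = 1, and the invariant factors of ∂_1 are all 1, so H_0 = Z.
  H_1: rank ker ∂_1 − rank ∂_2 = (3 − 2) − 0 = 1, and there is no ∂_2, so H_1 = Z.

As a check, the Euler characteristic is 3 − 3 = 0, which agrees with 1 − 1 = 0.
(K is a triangulation of the circle S^1.)

H_0 = Z,  H_1 = Z.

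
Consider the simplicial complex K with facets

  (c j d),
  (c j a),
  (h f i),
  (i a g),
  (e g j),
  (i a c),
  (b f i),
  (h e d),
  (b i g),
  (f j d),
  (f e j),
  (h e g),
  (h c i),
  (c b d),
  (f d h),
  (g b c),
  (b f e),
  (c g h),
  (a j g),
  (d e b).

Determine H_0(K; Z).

H_0 = Z.

Take the total order a < b < c < d < e < f < g < h < i < j on the vertex set. Then K (dimension 2) consists of the simplices:

  0-simplices (10): a, b, c, d, e, f, g, h, i, j
  1-simplices (30): ac, ag, ai, aj, bc, bd, be, bf, bg, bi, cd, cg, ch, ci, cj, de, df, dh, dj, ef, eg, eh, ej, fh, fi, fj, gh, gi, gj, hi
  2-simplices (20): aci, acj, agi, agj, bcd, bcg, bde, bef, bfi, bgi, cdj, cgh, chi, deh, dfh, dfj, efj, egh, egj, fhi

Hence C_0 ≅ Z^10, C_1 ≅ Z^30, C_2 ≅ Z^20.

∂_1: C_1 → C_0 maps an edge to its endpoints' difference, ∂[p,q] = q − p. For instance
  ∂ef = f − e.
The resulting 10×30 matrix has rank 9, and its Smith normal form has invariant factors (1,1,1,1,1,1,1,1,1).

Boundary ∂_2: C_2 → C_1 sends each 2-simplex [p,q,r] to [q,r] − [p,r] + [p,q]. For instance
  ∂cgh = gh − ch + cg,
  ∂bde = de − be + bd.
As a 30×20 matrix over Z this has rank 20, with invariant factors (1,1,1,1,1,1,1,1,1,1,1,1,1,1,1,1,1,1,1,2).

Computing H_k = (kernel of ∂_k) / (image of ∂_{k+1}):

  H_0: rank C_0 − rank ∂_1 = 10 − 9 = 1, and the invariant factors of ∂_1 are all 1, so H_0 ≅ Z.

(K is a triangulation of the Klein bottle.)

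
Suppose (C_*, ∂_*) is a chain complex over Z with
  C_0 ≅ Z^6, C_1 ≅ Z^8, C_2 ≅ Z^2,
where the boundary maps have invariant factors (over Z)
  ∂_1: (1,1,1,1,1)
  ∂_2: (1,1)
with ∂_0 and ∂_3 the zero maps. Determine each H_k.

H_0: b_0 = 6 − 0 − 5 = 1; torsion from ∂_1 factors > 1: none. So H_0 = Z.
H_1: b_1 = 8 − 5 − 2 = 1; torsion from ∂_2 factors > 1: none. So H_1 = Z.
H_2: b_2 = 2 − 2 − 0 = 0; torsion from ∂_3 factors > 1: none. So H_2 = 0.

H_0 = Z,  H_1 = Z,  H_2 = 0.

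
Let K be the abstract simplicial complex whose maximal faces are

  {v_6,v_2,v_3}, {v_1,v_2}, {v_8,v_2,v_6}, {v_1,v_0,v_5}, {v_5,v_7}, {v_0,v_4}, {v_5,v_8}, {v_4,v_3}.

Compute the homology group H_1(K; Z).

H_1 ≅ Z^2.

K has 9 vertices, 13 edges, 3 triangles.
rank ∂_1 = 8, rank ∂_2 = 3 ⇒ b_1 = 13 − 8 − 3 = 2; all invariant factors of ∂_2 are 1 so no torsion. So H_1 = Z^2.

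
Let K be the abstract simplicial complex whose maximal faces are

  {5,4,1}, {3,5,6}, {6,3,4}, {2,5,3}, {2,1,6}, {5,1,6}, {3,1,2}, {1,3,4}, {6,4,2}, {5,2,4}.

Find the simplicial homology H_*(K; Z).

H_0 ≅ Z,  H_1 ≅ Z/2Z,  H_2 = 0.

We work with the vertex ordering 1 < 2 < 3 < 4 < 5 < 6. The simplices of K, each written with vertices in increasing order, are:

  0-simplices (6): [1], [2], [3], [4], [5], [6]
  1-simplices (15): [1,2], [1,3], [1,4], [1,5], [1,6], [2,3], [2,4], [2,5], [2,6], [3,4], [3,5], [3,6], [4,5], [4,6], [5,6]
  2-simplices (10): [1,2,3], [1,2,6], [1,3,4], [1,4,5], [1,5,6], [2,3,5], [2,4,5], [2,4,6], [3,4,6], [3,5,6]

giving chain groups C_0 ≅ Z^6, C_1 ≅ Z^15, C_2 ≅ Z^10.

Boundary ∂_1: C_1 → C_0 maps an edge to its endpoints' difference, ∂[p,q] = q − p.
As a 6×15 matrix over Z this has rank 5, with invariant factors (1,1,1,1,1).

∂_2: C_2 → C_1 maps a triangle to the signed sum of its edges. For instance
  ∂[2,4,6] = [4,6] − [2,6] + [2,4],
  ∂[1,4,5] = [4,5] − [1,5] + [1,4].
This gives a 15×10 integer matrix of rank 10; reducing to Smith normal form yields diagonal entries (1,1,1,1,1,1,1,1,1,2).

Now H_k = ker ∂_k / im ∂_{k+1}, so:

  H_0: rank C_0 − rank ∂_1 = 6 − 5 = 1, and the invariant factors of ∂_1 are all 1, so H_0 = Z.
  H_1: rank ker ∂_1 − rank ∂_2 = (15 − 5) − 10 = 0, and ∂_2 has invariant factor 2 > 1, so H_1 = Z/2Z.
  H_2: rank ker ∂_2 − rank ∂_3 = (10 − 10) − 0 = 0, and there is no ∂_3, so H_2 = 0.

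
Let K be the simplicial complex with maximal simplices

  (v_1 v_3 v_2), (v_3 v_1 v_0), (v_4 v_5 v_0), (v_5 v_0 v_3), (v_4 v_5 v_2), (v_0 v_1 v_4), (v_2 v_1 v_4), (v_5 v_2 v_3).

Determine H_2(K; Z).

H_2 ≅ Z.

We work with the vertex ordering v_0 < v_1 < v_2 < v_3 < v_4 < v_5. The simplices of K, each written with vertices in increasing order, are:

  0-simplices (6): [v_0], [v_1], [v_2], [v_3], [v_4], [v_5]
  1-simplices (12): [v_0,v_1], [v_0,v_3], [v_0,v_4], [v_0,v_5], [v_1,v_2], [v_1,v_3], [v_1,v_4], [v_2,v_3], [v_2,v_4], [v_2,v_5], [v_3,v_5], [v_4,v_5]
  2-simplices (8): [v_0,v_1,v_3], [v_0,v_1,v_4], [v_0,v_3,v_5], [v_0,v_4,v_5], [v_1,v_2,v_3], [v_1,v_2,v_4], [v_2,v_3,v_5], [v_2,v_4,v_5]

so the chain groups are C_0 ≅ Z^6, C_1 ≅ Z^12, C_2 ≅ Z^8.

The boundary map ∂_1: C_1 → C_0 maps an edge to its endpoints' difference, ∂[p,q] = q − p. For instance
  ∂[v_0,v_5] = [v_5] − [v_0].
The resulting 6×12 matrix has rank 5, and its Smith normal form has invariant factors (1,1,1,1,1).

The boundary map ∂_2: C_2 → C_1 maps a triangle to the signed sum of its edges. For instance
  ∂[v_1,v_2,v_3] = [v_2,v_3] − [v_1,v_3] + [v_1,v_2],
  ∂[v_0,v_1,v_4] = [v_1,v_4] − [v_0,v_4] + [v_0,v_1].
The 12×8 boundary matrix has rank 7 and Smith normal form diag(1,1,1,1,1,1,1).

Reading off H_k = ker ∂_k / im ∂_{k+1}:

  H_2: rank ker ∂_2 − rank ∂_3 = (8 − 7) − 0 = 1, and there is no ∂_3, so H_2 ≅ Z.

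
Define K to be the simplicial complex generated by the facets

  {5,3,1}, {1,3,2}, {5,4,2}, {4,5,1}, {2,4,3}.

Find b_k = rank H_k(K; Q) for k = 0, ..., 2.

b_0 = 1, b_1 = 1, b_2 = 0.

Order the vertices as 1 < 2 < 3 < 4 < 5. Listing each simplex with vertices in this order, K has dimension 2 with simplices:

  0-simplices (5): [1], [2], [3], [4], [5]
  1-simplices (10): [1,2], [1,3], [1,4], [1,5], [2,3], [2,4], [2,5], [3,4], [3,5], [4,5]
  2-simplices (5): [1,2,3], [1,3,5], [1,4,5], [2,3,4], [2,4,5]

giving chain groups C_0 ≅ Z^5, C_1 ≅ Z^10, C_2 ≅ Z^5.

∂_1: C_1 → C_0 maps an edge to its endpoints' difference, ∂[p,q] = q − p.
This gives a 5×10 integer matrix of rank 4; reducing to Smith normal form yields diagonal entries (1,1,1,1).

∂_2: C_2 → C_1 sends each 2-simplex [p,q,r] to [q,r] − [p,r] + [p,q]. For instance
  ∂[2,3,4] = [3,4] − [2,4] + [2,3],
  ∂[2,4,5] = [4,5] − [2,5] + [2,4].
The 10×5 boundary matrix has rank 5 and Smith normal form diag(1,1,1,1,1).

Computing H_k = (kernel of ∂_k) / (image of ∂_{k+1}):

  H_0: rank C_0 − rank ∂_1 = 5 − 4 = 1, and the invariant factors of ∂_1 are all 1, so H_0 = Z.
  H_1: rank ker ∂_1 − rank ∂_2 = (10 − 4) − 5 = 1, and the invariant factors of ∂_2 are all 1, so H_1 = Z.
  H_2: rank ker ∂_2 − rank ∂_3 = (5 − 5) − 0 = 0, and there is no ∂_3, so H_2 = 0.

As a check, the Euler characteristic is 5 − 10 + 5 = 0, which agrees with 1 − 1 + 0 = 0.

Hence the Betti numbers are b_0 = 1, b_1 = 1, b_2 = 0.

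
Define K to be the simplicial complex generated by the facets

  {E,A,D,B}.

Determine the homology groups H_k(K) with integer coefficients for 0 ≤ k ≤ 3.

We work with the vertex ordering A < B < D < E. The simplices of K, each written with vertices in increasing order, are:

  0-simplices (4): A, B, D, E
  1-simplices (6): AB, AD, AE, BD, BE, DE
  2-simplices (4): ABD, ABE, ADE, BDE
  3-simplices (1): ABDE

Hence C_0 ≅ Z^4, C_1 ≅ Z^6, C_2 ≅ Z^4, C_3 ≅ Z^1.

Boundary ∂_1: C_1 → C_0 is given by ∂[p,q] = [q] − [p].
As a 4×6 matrix over Z this has rank 3, with invariant factors (1,1,1).

Boundary ∂_2: C_2 → C_1 sends each 2-simplex [p,q,r] to [q,r] − [p,r] + [p,q]. For instance
  ∂ABE = BE − AE + AB,
  ∂ABD = BD − AD + AB.
The resulting 6×4 matrix has rank 3, and its Smith normal form has invariant factors (1,1,1).

∂_3: C_3 → C_2 sends each 3-simplex σ to the alternating sum Σ_i (−1)^i (σ with its i-th vertex removed). For instance
  ∂ABDE = BDE − ADE + ABE − ABD.
The resulting 4×1 matrix has rank 1, and its Smith normal form has invariant factors (1).

Now H_k = ker ∂_k / im ∂_{k+1}, so:

  H_0: rank C_0 − rank ∂_1 = 4 − 3 = 1, and the invariant factors of ∂_1 are all 1, so H_0 ≅ Z.
  H_1: rank ker ∂_1 − rank ∂_2 = (6 − 3) − 3 = 0, and the invariant factors of ∂_2 are all 1, so H_1 ≅ 0.
  H_2: rank ker ∂_2 − rank ∂_3 = (4 − 3) − 1 = 0, and the invariant factors of ∂_3 are all 1, so H_2 ≅ 0.
  H_3: rank ker ∂_3 − rank ∂_4 = (1 − 1) − 0 = 0, and there is no ∂_4, so H_3 ≅ 0.

(K is a triangulation of the 3-simplex.)

H_0 ≅ Z,  H_1 = 0,  H_2 = 0,  H_3 = 0.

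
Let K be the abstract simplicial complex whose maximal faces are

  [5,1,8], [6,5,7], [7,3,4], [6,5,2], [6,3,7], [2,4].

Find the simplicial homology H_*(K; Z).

H_0 ≅ Z,  H_1 ≅ Z,  H_2 = 0.

Fix the vertex order 1 < 2 < 3 < 4 < 5 < 6 < 7 < 8 and write every simplex with vertices in increasing order. Then dim K = 2 and the simplices of K are:

  0-simplices (8): [1], [2], [3], [4], [5], [6], [7], [8]
  1-simplices (13): [1,5], [1,8], [2,4], [2,5], [2,6], [3,4], [3,6], [3,7], [4,7], [5,6], [5,7], [5,8], [6,7]
  2-simplices (5): [1,5,8], [2,5,6], [3,4,7], [3,6,7], [5,6,7]

so the chain groups are C_0 ≅ Z^8, C_1 ≅ Z^13, C_2 ≅ Z^5.

Boundary ∂_1: C_1 → C_0 sends each edge [p,q] (with p < q) to q − p. For instance
  ∂[2,5] = [5] − [2].
The 8×13 boundary matrix has rank 7 and Smith normal form diag(1,1,1,1,1,1,1).

Boundary ∂_2: C_2 → C_1 maps a triangle to the signed sum of its edges. For instance
  ∂[3,4,7] = [4,7] − [3,7] + [3,4],
  ∂[2,5,6] = [5,6] − [2,6] + [2,5].
As a 13×5 matrix over Z this has rank 5, with invariant factors (1,1,1,1,1).

Now H_k = ker ∂_k / im ∂_{k+1}, so:

  H_0: rank C_0 − rank ∂_1 = 8 − 7 = 1, and the invariant factors of ∂_1 are all 1, so H_0 ≅ Z.
  H_1: rank ker ∂_1 − rank ∂_2 = (13 − 7) − 5 = 1, and the invariant factors of ∂_2 are all 1, so H_1 ≅ Z.
  H_2: rank ker ∂_2 − rank ∂_3 = (5 − 5) − 0 = 0, and there is no ∂_3, so H_2 ≅ 0.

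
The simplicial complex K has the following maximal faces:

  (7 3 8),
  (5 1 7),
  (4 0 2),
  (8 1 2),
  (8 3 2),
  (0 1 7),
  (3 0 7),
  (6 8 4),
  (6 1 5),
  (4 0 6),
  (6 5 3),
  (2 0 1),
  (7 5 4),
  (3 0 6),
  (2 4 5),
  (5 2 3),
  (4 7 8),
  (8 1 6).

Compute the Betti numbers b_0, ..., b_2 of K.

Take the total order 0 < 1 < 2 < 3 < 4 < 5 < 6 < 7 < 8 on the vertex set. Then K (dimension 2) consists of the simplices:

  0-simplices (9): [0], [1], [2], [3], [4], [5], [6], [7], [8]
  1-simplices (27): (27 of them)
  2-simplices (18): [0,1,2], [0,1,7], [0,2,4], [0,3,6], [0,3,7], [0,4,6], [1,2,8], [1,5,6], [1,5,7], [1,6,8], [2,3,5], [2,3,8], [2,4,5], [3,5,6], [3,7,8], [4,5,7], [4,6,8], [4,7,8]

giving chain groups C_0 ≅ Z^9, C_1 ≅ Z^27, C_2 ≅ Z^18.

The boundary map ∂_1: C_1 → C_0 is given by ∂[p,q] = [q] − [p].
The resulting 9×27 matrix has rank 8, and its Smith normal form has invariant factors (1,1,1,1,1,1,1,1).

∂_2: C_2 → C_1 maps a triangle to the signed sum of its edges. For instance
  ∂[2,3,8] = [3,8] − [2,8] + [2,3],
  ∂[2,3,5] = [3,5] − [2,5] + [2,3].
The 27×18 boundary matrix has rank 17 and Smith normal form diag(1,1,1,1,1,1,1,1,1,1,1,1,1,1,1,1,1).

Now H_k = ker ∂_k / im ∂_{k+1}, so:

  H_0: rank C_0 − rank ∂_1 = 9 − 8 = 1, and the invariant factors of ∂_1 are all 1, so H_0 = Z.
  H_1: rank ker ∂_1 − rank ∂_2 = (27 − 8) − 17 = 2, and the invariant factors of ∂_2 are all 1, so H_1 = Z^2.
  H_2: rank ker ∂_2 − rank ∂_3 = (18 − 17) − 0 = 1, and there is no ∂_3, so H_2 = Z.

(K is a triangulation of the torus T^2.)

Hence the Betti numbers are b_0 = 1, b_1 = 2, b_2 = 1.

b_0 = 1, b_1 = 2, b_2 = 1.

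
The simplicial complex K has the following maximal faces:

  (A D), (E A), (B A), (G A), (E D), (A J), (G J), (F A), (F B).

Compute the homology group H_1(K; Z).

Fix the vertex order A < B < D < E < F < G < J and write every simplex with vertices in increasing order. Then dim K = 1 and the simplices of K are:

  0-simplices (7): A, B, D, E, F, G, J
  1-simplices (9): AB, AD, AE, AF, AG, AJ, BF, DE, GJ

Hence C_0 ≅ Z^7, C_1 ≅ Z^9.

∂_1: C_1 → C_0 maps an edge to its endpoints' difference, ∂[p,q] = q − p.
This gives a 7×9 integer matrix of rank 6; reducing to Smith normal form yields diagonal entries (1,1,1,1,1,1).

Now H_k = ker ∂_k / im ∂_{k+1}, so:

  H_1: rank ker ∂_1 − rank ∂_2 = (9 − 6) − 0 = 3, and there is no ∂_2, so H_1 ≅ Z^3.

(K is a triangulation of a wedge of 3 circles.)

H_1 = Z^3.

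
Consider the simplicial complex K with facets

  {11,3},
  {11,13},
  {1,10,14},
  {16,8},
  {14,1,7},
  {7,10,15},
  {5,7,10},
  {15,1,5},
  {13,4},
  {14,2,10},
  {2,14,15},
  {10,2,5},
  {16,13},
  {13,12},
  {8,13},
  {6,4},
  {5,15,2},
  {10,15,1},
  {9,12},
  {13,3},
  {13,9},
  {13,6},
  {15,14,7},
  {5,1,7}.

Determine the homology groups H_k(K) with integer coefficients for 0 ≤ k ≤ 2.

Order the vertices as 1 < 2 < 3 < 4 < 5 < 6 < 7 < 8 < 9 < 10 < 11 < 12 < 13 < 14 < 15 < 16. Listing each simplex with vertices in this order, K has dimension 2 with simplices:

  0-simplices (16): [1], [2], [3], [4], [5], [6], [7], [8], [9], [10], [11], [12], [13], [14], [15], [16]
  1-simplices (30): (30 of them)
  2-simplices (12): [1,5,7], [1,5,15], [1,7,14], [1,10,14], [1,10,15], [2,5,10], [2,5,15], [2,10,14], [2,14,15], [5,7,10], [7,10,15], [7,14,15]

giving chain groups C_0 ≅ Z^16, C_1 ≅ Z^30, C_2 ≅ Z^12.

∂_1: C_1 → C_0 is given by ∂[p,q] = [q] − [p].
This gives a 16×30 integer matrix of rank 14; reducing to Smith normal form yields diagonal entries (1,1,1,1,1,1,1,1,1,1,1,1,1,1).

Boundary ∂_2: C_2 → C_1 acts by ∂[p,q,r] = [q,r] − [p,r] + [p,q]. For instance
  ∂[1,5,7] = [5,7] − [1,7] + [1,5],
  ∂[2,5,15] = [5,15] − [2,15] + [2,5].
The 30×12 boundary matrix has rank 12 and Smith normal form diag(1,1,1,1,1,1,1,1,1,1,1,2).

Reading off H_k = ker ∂_k / im ∂_{k+1}:

  H_0: rank C_0 − rank ∂_1 = 16 − 14 = 2, and the invariant factors of ∂_1 are all 1, so H_0 ≅ Z^2.
  H_1: rank ker ∂_1 − rank ∂_2 = (30 − 14) − 12 = 4, and ∂_2 has invariant factor 2 > 1, so H_1 ≅ Z^4 ⊕ Z/2Z.
  H_2: rank ker ∂_2 − rank ∂_3 = (12 − 12) − 0 = 0, and there is no ∂_3, so H_2 ≅ 0.

H_0 ≅ Z^2,  H_1 ≅ Z^4 ⊕ Z/2Z,  H_2 = 0.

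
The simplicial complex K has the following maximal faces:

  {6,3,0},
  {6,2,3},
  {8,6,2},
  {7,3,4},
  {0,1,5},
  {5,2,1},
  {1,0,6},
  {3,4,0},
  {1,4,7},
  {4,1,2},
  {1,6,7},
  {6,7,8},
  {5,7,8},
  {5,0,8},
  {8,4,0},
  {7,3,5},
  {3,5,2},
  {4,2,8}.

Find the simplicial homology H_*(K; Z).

K has 9 vertices, 27 edges, 18 triangles.
rank ∂_0 = 0, rank ∂_1 = 8 ⇒ b_0 = 9 − 0 − 8 = 1; all invariant factors of ∂_1 are 1 so no torsion. So H_0 ≅ Z.
rank ∂_1 = 8, rank ∂_2 = 17 ⇒ b_1 = 27 − 8 − 17 = 2; all invariant factors of ∂_2 are 1 so no torsion. So H_1 ≅ Z^2.
rank ∂_2 = 17, rank ∂_3 = 0 ⇒ b_2 = 18 − 17 − 0 = 1. So H_2 ≅ Z.

H_0 ≅ Z,  H_1 ≅ Z^2,  H_2 ≅ Z.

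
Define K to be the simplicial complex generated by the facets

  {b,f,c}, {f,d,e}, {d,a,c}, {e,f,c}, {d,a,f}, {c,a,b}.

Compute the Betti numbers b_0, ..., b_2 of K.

b_0 = 1, b_1 = 1, b_2 = 0.

Take the total order a < b < c < d < e < f on the vertex set. Then K (dimension 2) consists of the simplices:

  0-simplices (6): a, b, c, d, e, f
  1-simplices (12): ab, ac, ad, af, bc, bf, cd, ce, cf, de, df, ef
  2-simplices (6): abc, acd, adf, bcf, cef, def

so the chain groups are C_0 ≅ Z^6, C_1 ≅ Z^12, C_2 ≅ Z^6.

Boundary ∂_1: C_1 → C_0 maps an edge to its endpoints' difference, ∂[p,q] = q − p. For instance
  ∂cd = d − c.
As a 6×12 matrix over Z this has rank 5, with invariant factors (1,1,1,1,1).

The boundary map ∂_2: C_2 → C_1 maps a triangle to the signed sum of its edges. For instance
  ∂def = ef − df + de,
  ∂cef = ef − cf + ce.
The resulting 12×6 matrix has rank 6, and its Smith normal form has invariant factors (1,1,1,1,1,1).

Reading off H_k = ker ∂_k / im ∂_{k+1}:

  H_0: rank C_0 − rank ∂_1 = 6 − 5 = 1, and the invariant factors of ∂_1 are all 1, so H_0 ≅ Z.
  H_1: rank ker ∂_1 − rank ∂_2 = (12 − 5) − 6 = 1, and the invariant factors of ∂_2 are all 1, so H_1 ≅ Z.
  H_2: rank ker ∂_2 − rank ∂_3 = (6 − 6) − 0 = 0, and there is no ∂_3, so H_2 ≅ 0.

Hence the Betti numbers are b_0 = 1, b_1 = 1, b_2 = 0.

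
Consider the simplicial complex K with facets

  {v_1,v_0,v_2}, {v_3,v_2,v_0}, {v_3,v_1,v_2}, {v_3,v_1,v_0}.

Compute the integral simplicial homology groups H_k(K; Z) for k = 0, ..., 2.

We work with the vertex ordering v_0 < v_1 < v_2 < v_3. The simplices of K, each written with vertices in increasing order, are:

  0-simplices (4): [v_0], [v_1], [v_2], [v_3]
  1-simplices (6): [v_0,v_1], [v_0,v_2], [v_0,v_3], [v_1,v_2], [v_1,v_3], [v_2,v_3]
  2-simplices (4): [v_0,v_1,v_2], [v_0,v_1,v_3], [v_0,v_2,v_3], [v_1,v_2,v_3]

giving chain groups C_0 ≅ Z^4, C_1 ≅ Z^6, C_2 ≅ Z^4.

The boundary map ∂_1: C_1 → C_0 is given by ∂[p,q] = [q] − [p].
As a 4×6 matrix over Z this has rank 3, with invariant factors (1,1,1).

The boundary map ∂_2: C_2 → C_1 maps a triangle to the signed sum of its edges. For instance
  ∂[v_0,v_2,v_3] = [v_2,v_3] − [v_0,v_3] + [v_0,v_2],
  ∂[v_1,v_2,v_3] = [v_2,v_3] − [v_1,v_3] + [v_1,v_2].
The 6×4 boundary matrix has rank 3 and Smith normal form diag(1,1,1).

From H_k ≅ ker(∂_k) / im(∂_{k+1}) we obtain:

  H_0: rank C_0 − rank ∂_1 = 4 − 3 = 1, and the invariant factors of ∂_1 are all 1, so H_0 ≅ Z.
  H_1: rank ker ∂_1 − rank ∂_2 = (6 − 3) − 3 = 0, and the invariant factors of ∂_2 are all 1, so H_1 ≅ 0.
  H_2: rank ker ∂_2 − rank ∂_3 = (4 − 3) − 0 = 1, and there is no ∂_3, so H_2 ≅ Z.

H_0 = Z,  H_1 = 0,  H_2 = Z.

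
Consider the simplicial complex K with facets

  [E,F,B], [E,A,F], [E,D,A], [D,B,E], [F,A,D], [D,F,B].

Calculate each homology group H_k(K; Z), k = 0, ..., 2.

H_0 = Z,  H_1 = 0,  H_2 = Z.

Take the total order A < B < D < E < F on the vertex set. Then K (dimension 2) consists of the simplices:

  0-simplices (5): A, B, D, E, F
  1-simplices (9): AD, AE, AF, BD, BE, BF, DE, DF, EF
  2-simplices (6): ADE, ADF, AEF, BDE, BDF, BEF

Hence C_0 ≅ Z^5, C_1 ≅ Z^9, C_2 ≅ Z^6.

∂_1: C_1 → C_0 sends each edge [p,q] (with p < q) to q − p. For instance
  ∂AF = F − A.
This gives a 5×9 integer matrix of rank 4; reducing to Smith normal form yields diagonal entries (1,1,1,1).

The boundary map ∂_2: C_2 → C_1 sends each 2-simplex [p,q,r] to [q,r] − [p,r] + [p,q]. For instance
  ∂BDE = DE − BE + BD,
  ∂BDF = DF − BF + BD.
The 9×6 boundary matrix has rank 5 and Smith normal form diag(1,1,1,1,1).

Computing H_k = (kernel of ∂_k) / (image of ∂_{k+1}):

  H_0: rank C_0 − rank ∂_1 = 5 − 4 = 1, and the invariant factors of ∂_1 are all 1, so H_0 ≅ Z.
  H_1: rank ker ∂_1 − rank ∂_2 = (9 − 4) − 5 = 0, and the invariant factors of ∂_2 are all 1, so H_1 ≅ 0.
  H_2: rank ker ∂_2 − rank ∂_3 = (6 − 5) − 0 = 1, and there is no ∂_3, so H_2 ≅ Z.

As a check, the Euler characteristic is 5 − 9 + 6 = 2, which agrees with 1 − 0 + 1 = 2.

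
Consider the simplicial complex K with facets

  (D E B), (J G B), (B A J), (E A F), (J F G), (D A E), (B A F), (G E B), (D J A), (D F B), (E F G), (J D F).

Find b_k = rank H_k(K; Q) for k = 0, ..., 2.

Take the total order A < B < D < E < F < G < J on the vertex set. Then K (dimension 2) consists of the simplices:

  0-simplices (7): A, B, D, E, F, G, J
  1-simplices (18): AB, AD, AE, AF, AJ, BD, BE, BF, BG, BJ, DE, DF, DJ, EF, EG, FG, FJ, GJ
  2-simplices (12): ABF, ABJ, ADE, ADJ, AEF, BDE, BDF, BEG, BGJ, DFJ, EFG, FGJ

giving chain groups C_0 ≅ Z^7, C_1 ≅ Z^18, C_2 ≅ Z^12.

∂_1: C_1 → C_0 is given by ∂[p,q] = [q] − [p]. For instance
  ∂DF = F − D.
This gives a 7×18 integer matrix of rank 6; reducing to Smith normal form yields diagonal entries (1,1,1,1,1,1).

Boundary ∂_2: C_2 → C_1 acts by ∂[p,q,r] = [q,r] − [p,r] + [p,q]. For instance
  ∂EFG = FG − EG + EF,
  ∂AEF = EF − AF + AE.
The 18×12 boundary matrix has rank 12 and Smith normal form diag(1,1,1,1,1,1,1,1,1,1,1,2).

From H_k ≅ ker(∂_k) / im(∂_{k+1}) we obtain:

  H_0: rank C_0 − rank ∂_1 = 7 − 6 = 1, and the invariant factors of ∂_1 are all 1, so H_0 = Z.
  H_1: rank ker ∂_1 − rank ∂_2 = (18 − 6) − 12 = 0, and ∂_2 has invariant factor 2 > 1, so H_1 = Z/2.
  H_2: rank ker ∂_2 − rank ∂_3 = (12 − 12) − 0 = 0, and there is no ∂_3, so H_2 = 0.

(K is a triangulation of the real projective plane RP^2.)

Hence the Betti numbers are b_0 = 1, b_1 = 0, b_2 = 0.

b_0 = 1, b_1 = 0, b_2 = 0.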